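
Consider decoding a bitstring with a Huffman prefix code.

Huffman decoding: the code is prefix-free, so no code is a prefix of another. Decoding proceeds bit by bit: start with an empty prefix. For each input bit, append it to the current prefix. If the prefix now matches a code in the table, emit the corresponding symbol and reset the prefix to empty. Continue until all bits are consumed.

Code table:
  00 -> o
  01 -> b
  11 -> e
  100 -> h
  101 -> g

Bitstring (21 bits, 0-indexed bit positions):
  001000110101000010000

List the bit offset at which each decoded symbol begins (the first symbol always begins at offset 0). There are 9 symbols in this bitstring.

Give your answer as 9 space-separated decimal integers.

Answer: 0 2 5 7 10 12 14 16 19

Derivation:
Bit 0: prefix='0' (no match yet)
Bit 1: prefix='00' -> emit 'o', reset
Bit 2: prefix='1' (no match yet)
Bit 3: prefix='10' (no match yet)
Bit 4: prefix='100' -> emit 'h', reset
Bit 5: prefix='0' (no match yet)
Bit 6: prefix='01' -> emit 'b', reset
Bit 7: prefix='1' (no match yet)
Bit 8: prefix='10' (no match yet)
Bit 9: prefix='101' -> emit 'g', reset
Bit 10: prefix='0' (no match yet)
Bit 11: prefix='01' -> emit 'b', reset
Bit 12: prefix='0' (no match yet)
Bit 13: prefix='00' -> emit 'o', reset
Bit 14: prefix='0' (no match yet)
Bit 15: prefix='00' -> emit 'o', reset
Bit 16: prefix='1' (no match yet)
Bit 17: prefix='10' (no match yet)
Bit 18: prefix='100' -> emit 'h', reset
Bit 19: prefix='0' (no match yet)
Bit 20: prefix='00' -> emit 'o', reset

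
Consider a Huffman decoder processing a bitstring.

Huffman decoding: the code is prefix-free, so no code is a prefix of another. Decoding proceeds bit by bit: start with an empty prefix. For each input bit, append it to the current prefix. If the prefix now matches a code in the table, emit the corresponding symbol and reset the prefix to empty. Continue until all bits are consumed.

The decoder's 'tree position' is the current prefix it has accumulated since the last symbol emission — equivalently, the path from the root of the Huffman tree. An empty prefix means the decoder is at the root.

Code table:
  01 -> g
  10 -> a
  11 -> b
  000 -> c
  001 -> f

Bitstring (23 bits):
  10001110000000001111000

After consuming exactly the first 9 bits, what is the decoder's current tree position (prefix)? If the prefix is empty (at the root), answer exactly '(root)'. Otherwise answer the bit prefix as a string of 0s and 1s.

Bit 0: prefix='1' (no match yet)
Bit 1: prefix='10' -> emit 'a', reset
Bit 2: prefix='0' (no match yet)
Bit 3: prefix='00' (no match yet)
Bit 4: prefix='001' -> emit 'f', reset
Bit 5: prefix='1' (no match yet)
Bit 6: prefix='11' -> emit 'b', reset
Bit 7: prefix='0' (no match yet)
Bit 8: prefix='00' (no match yet)

Answer: 00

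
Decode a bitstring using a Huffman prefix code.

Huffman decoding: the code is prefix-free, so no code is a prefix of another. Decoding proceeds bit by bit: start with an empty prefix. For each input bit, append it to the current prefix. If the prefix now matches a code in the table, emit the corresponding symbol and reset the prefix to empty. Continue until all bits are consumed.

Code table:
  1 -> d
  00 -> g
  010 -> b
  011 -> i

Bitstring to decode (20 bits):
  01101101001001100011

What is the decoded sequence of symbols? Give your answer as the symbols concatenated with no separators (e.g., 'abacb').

Answer: iibbigi

Derivation:
Bit 0: prefix='0' (no match yet)
Bit 1: prefix='01' (no match yet)
Bit 2: prefix='011' -> emit 'i', reset
Bit 3: prefix='0' (no match yet)
Bit 4: prefix='01' (no match yet)
Bit 5: prefix='011' -> emit 'i', reset
Bit 6: prefix='0' (no match yet)
Bit 7: prefix='01' (no match yet)
Bit 8: prefix='010' -> emit 'b', reset
Bit 9: prefix='0' (no match yet)
Bit 10: prefix='01' (no match yet)
Bit 11: prefix='010' -> emit 'b', reset
Bit 12: prefix='0' (no match yet)
Bit 13: prefix='01' (no match yet)
Bit 14: prefix='011' -> emit 'i', reset
Bit 15: prefix='0' (no match yet)
Bit 16: prefix='00' -> emit 'g', reset
Bit 17: prefix='0' (no match yet)
Bit 18: prefix='01' (no match yet)
Bit 19: prefix='011' -> emit 'i', reset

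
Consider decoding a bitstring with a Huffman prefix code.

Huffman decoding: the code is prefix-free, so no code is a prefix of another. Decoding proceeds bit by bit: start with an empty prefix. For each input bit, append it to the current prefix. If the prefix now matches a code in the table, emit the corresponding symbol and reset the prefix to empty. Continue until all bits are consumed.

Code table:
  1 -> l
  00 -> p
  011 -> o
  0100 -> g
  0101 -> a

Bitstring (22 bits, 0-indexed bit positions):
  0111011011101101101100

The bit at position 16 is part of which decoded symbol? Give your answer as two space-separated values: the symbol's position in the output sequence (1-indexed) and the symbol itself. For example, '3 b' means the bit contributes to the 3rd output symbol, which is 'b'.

Answer: 7 o

Derivation:
Bit 0: prefix='0' (no match yet)
Bit 1: prefix='01' (no match yet)
Bit 2: prefix='011' -> emit 'o', reset
Bit 3: prefix='1' -> emit 'l', reset
Bit 4: prefix='0' (no match yet)
Bit 5: prefix='01' (no match yet)
Bit 6: prefix='011' -> emit 'o', reset
Bit 7: prefix='0' (no match yet)
Bit 8: prefix='01' (no match yet)
Bit 9: prefix='011' -> emit 'o', reset
Bit 10: prefix='1' -> emit 'l', reset
Bit 11: prefix='0' (no match yet)
Bit 12: prefix='01' (no match yet)
Bit 13: prefix='011' -> emit 'o', reset
Bit 14: prefix='0' (no match yet)
Bit 15: prefix='01' (no match yet)
Bit 16: prefix='011' -> emit 'o', reset
Bit 17: prefix='0' (no match yet)
Bit 18: prefix='01' (no match yet)
Bit 19: prefix='011' -> emit 'o', reset
Bit 20: prefix='0' (no match yet)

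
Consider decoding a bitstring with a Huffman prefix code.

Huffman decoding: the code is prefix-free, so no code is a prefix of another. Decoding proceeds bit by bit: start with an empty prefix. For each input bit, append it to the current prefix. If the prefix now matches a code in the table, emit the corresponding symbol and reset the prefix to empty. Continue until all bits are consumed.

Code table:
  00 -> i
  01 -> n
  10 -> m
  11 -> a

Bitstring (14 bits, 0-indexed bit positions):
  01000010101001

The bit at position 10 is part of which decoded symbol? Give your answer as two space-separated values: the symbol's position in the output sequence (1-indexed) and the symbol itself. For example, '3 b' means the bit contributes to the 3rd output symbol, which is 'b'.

Bit 0: prefix='0' (no match yet)
Bit 1: prefix='01' -> emit 'n', reset
Bit 2: prefix='0' (no match yet)
Bit 3: prefix='00' -> emit 'i', reset
Bit 4: prefix='0' (no match yet)
Bit 5: prefix='00' -> emit 'i', reset
Bit 6: prefix='1' (no match yet)
Bit 7: prefix='10' -> emit 'm', reset
Bit 8: prefix='1' (no match yet)
Bit 9: prefix='10' -> emit 'm', reset
Bit 10: prefix='1' (no match yet)
Bit 11: prefix='10' -> emit 'm', reset
Bit 12: prefix='0' (no match yet)
Bit 13: prefix='01' -> emit 'n', reset

Answer: 6 m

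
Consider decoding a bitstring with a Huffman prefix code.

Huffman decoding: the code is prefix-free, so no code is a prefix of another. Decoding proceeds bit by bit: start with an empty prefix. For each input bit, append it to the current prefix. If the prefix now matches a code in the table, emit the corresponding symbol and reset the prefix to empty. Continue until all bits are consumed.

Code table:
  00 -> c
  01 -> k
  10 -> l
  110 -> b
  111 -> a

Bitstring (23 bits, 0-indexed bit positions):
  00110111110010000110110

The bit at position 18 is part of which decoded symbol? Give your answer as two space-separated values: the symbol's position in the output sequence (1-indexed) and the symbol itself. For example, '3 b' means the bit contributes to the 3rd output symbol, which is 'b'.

Answer: 8 b

Derivation:
Bit 0: prefix='0' (no match yet)
Bit 1: prefix='00' -> emit 'c', reset
Bit 2: prefix='1' (no match yet)
Bit 3: prefix='11' (no match yet)
Bit 4: prefix='110' -> emit 'b', reset
Bit 5: prefix='1' (no match yet)
Bit 6: prefix='11' (no match yet)
Bit 7: prefix='111' -> emit 'a', reset
Bit 8: prefix='1' (no match yet)
Bit 9: prefix='11' (no match yet)
Bit 10: prefix='110' -> emit 'b', reset
Bit 11: prefix='0' (no match yet)
Bit 12: prefix='01' -> emit 'k', reset
Bit 13: prefix='0' (no match yet)
Bit 14: prefix='00' -> emit 'c', reset
Bit 15: prefix='0' (no match yet)
Bit 16: prefix='00' -> emit 'c', reset
Bit 17: prefix='1' (no match yet)
Bit 18: prefix='11' (no match yet)
Bit 19: prefix='110' -> emit 'b', reset
Bit 20: prefix='1' (no match yet)
Bit 21: prefix='11' (no match yet)
Bit 22: prefix='110' -> emit 'b', reset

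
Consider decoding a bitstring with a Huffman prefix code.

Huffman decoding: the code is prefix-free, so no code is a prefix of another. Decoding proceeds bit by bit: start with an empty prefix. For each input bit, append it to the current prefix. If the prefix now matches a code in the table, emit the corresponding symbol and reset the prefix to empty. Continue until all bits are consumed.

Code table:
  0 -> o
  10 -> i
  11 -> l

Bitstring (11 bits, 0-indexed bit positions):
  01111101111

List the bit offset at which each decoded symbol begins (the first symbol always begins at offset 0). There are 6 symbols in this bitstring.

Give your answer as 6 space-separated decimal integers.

Answer: 0 1 3 5 7 9

Derivation:
Bit 0: prefix='0' -> emit 'o', reset
Bit 1: prefix='1' (no match yet)
Bit 2: prefix='11' -> emit 'l', reset
Bit 3: prefix='1' (no match yet)
Bit 4: prefix='11' -> emit 'l', reset
Bit 5: prefix='1' (no match yet)
Bit 6: prefix='10' -> emit 'i', reset
Bit 7: prefix='1' (no match yet)
Bit 8: prefix='11' -> emit 'l', reset
Bit 9: prefix='1' (no match yet)
Bit 10: prefix='11' -> emit 'l', reset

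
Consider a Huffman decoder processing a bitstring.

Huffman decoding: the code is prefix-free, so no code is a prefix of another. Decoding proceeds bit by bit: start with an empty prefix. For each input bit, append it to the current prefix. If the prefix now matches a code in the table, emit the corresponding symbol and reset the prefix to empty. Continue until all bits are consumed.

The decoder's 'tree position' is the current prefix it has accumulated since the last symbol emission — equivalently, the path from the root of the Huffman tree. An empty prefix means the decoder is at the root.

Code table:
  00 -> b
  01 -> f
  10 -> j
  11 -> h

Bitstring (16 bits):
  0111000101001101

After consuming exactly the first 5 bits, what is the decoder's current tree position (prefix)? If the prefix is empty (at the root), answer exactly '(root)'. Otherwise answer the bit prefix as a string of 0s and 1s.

Bit 0: prefix='0' (no match yet)
Bit 1: prefix='01' -> emit 'f', reset
Bit 2: prefix='1' (no match yet)
Bit 3: prefix='11' -> emit 'h', reset
Bit 4: prefix='0' (no match yet)

Answer: 0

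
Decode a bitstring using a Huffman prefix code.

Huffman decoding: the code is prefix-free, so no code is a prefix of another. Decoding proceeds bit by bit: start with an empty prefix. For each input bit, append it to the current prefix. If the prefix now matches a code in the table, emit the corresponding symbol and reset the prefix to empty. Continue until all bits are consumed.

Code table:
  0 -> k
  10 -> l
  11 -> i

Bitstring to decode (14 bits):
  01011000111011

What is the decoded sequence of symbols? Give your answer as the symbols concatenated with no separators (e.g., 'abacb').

Answer: klikkkili

Derivation:
Bit 0: prefix='0' -> emit 'k', reset
Bit 1: prefix='1' (no match yet)
Bit 2: prefix='10' -> emit 'l', reset
Bit 3: prefix='1' (no match yet)
Bit 4: prefix='11' -> emit 'i', reset
Bit 5: prefix='0' -> emit 'k', reset
Bit 6: prefix='0' -> emit 'k', reset
Bit 7: prefix='0' -> emit 'k', reset
Bit 8: prefix='1' (no match yet)
Bit 9: prefix='11' -> emit 'i', reset
Bit 10: prefix='1' (no match yet)
Bit 11: prefix='10' -> emit 'l', reset
Bit 12: prefix='1' (no match yet)
Bit 13: prefix='11' -> emit 'i', reset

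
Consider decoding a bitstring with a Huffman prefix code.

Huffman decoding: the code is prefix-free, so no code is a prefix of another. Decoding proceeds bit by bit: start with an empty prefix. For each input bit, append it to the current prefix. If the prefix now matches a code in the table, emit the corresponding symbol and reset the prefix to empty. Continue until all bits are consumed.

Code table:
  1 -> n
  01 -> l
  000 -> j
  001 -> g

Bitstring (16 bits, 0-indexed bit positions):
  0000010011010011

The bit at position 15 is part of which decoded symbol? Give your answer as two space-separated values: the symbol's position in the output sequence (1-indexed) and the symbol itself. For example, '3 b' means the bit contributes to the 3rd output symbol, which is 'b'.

Bit 0: prefix='0' (no match yet)
Bit 1: prefix='00' (no match yet)
Bit 2: prefix='000' -> emit 'j', reset
Bit 3: prefix='0' (no match yet)
Bit 4: prefix='00' (no match yet)
Bit 5: prefix='001' -> emit 'g', reset
Bit 6: prefix='0' (no match yet)
Bit 7: prefix='00' (no match yet)
Bit 8: prefix='001' -> emit 'g', reset
Bit 9: prefix='1' -> emit 'n', reset
Bit 10: prefix='0' (no match yet)
Bit 11: prefix='01' -> emit 'l', reset
Bit 12: prefix='0' (no match yet)
Bit 13: prefix='00' (no match yet)
Bit 14: prefix='001' -> emit 'g', reset
Bit 15: prefix='1' -> emit 'n', reset

Answer: 7 n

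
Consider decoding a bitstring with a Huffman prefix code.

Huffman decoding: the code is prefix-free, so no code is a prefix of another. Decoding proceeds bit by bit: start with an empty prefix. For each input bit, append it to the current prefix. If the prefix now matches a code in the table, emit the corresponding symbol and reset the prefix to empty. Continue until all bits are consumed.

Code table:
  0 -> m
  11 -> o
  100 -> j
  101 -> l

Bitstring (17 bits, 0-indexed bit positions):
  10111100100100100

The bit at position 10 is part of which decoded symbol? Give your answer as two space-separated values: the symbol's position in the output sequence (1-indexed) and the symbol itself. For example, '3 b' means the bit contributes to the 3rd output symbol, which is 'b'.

Answer: 4 j

Derivation:
Bit 0: prefix='1' (no match yet)
Bit 1: prefix='10' (no match yet)
Bit 2: prefix='101' -> emit 'l', reset
Bit 3: prefix='1' (no match yet)
Bit 4: prefix='11' -> emit 'o', reset
Bit 5: prefix='1' (no match yet)
Bit 6: prefix='10' (no match yet)
Bit 7: prefix='100' -> emit 'j', reset
Bit 8: prefix='1' (no match yet)
Bit 9: prefix='10' (no match yet)
Bit 10: prefix='100' -> emit 'j', reset
Bit 11: prefix='1' (no match yet)
Bit 12: prefix='10' (no match yet)
Bit 13: prefix='100' -> emit 'j', reset
Bit 14: prefix='1' (no match yet)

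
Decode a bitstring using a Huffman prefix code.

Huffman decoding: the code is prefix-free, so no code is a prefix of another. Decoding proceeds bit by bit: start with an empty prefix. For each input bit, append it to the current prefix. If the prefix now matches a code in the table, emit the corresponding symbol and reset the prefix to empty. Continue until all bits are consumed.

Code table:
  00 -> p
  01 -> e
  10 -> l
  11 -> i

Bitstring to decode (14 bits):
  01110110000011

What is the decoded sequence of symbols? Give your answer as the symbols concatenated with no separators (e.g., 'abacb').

Bit 0: prefix='0' (no match yet)
Bit 1: prefix='01' -> emit 'e', reset
Bit 2: prefix='1' (no match yet)
Bit 3: prefix='11' -> emit 'i', reset
Bit 4: prefix='0' (no match yet)
Bit 5: prefix='01' -> emit 'e', reset
Bit 6: prefix='1' (no match yet)
Bit 7: prefix='10' -> emit 'l', reset
Bit 8: prefix='0' (no match yet)
Bit 9: prefix='00' -> emit 'p', reset
Bit 10: prefix='0' (no match yet)
Bit 11: prefix='00' -> emit 'p', reset
Bit 12: prefix='1' (no match yet)
Bit 13: prefix='11' -> emit 'i', reset

Answer: eielppi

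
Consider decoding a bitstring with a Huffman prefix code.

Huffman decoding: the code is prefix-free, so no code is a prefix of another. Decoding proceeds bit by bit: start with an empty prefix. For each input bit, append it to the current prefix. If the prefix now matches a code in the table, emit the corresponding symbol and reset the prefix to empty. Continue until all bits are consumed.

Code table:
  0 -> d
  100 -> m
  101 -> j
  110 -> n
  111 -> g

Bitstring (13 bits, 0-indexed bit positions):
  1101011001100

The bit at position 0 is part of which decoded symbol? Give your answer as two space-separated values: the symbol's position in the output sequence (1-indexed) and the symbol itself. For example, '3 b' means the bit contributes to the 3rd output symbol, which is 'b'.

Answer: 1 n

Derivation:
Bit 0: prefix='1' (no match yet)
Bit 1: prefix='11' (no match yet)
Bit 2: prefix='110' -> emit 'n', reset
Bit 3: prefix='1' (no match yet)
Bit 4: prefix='10' (no match yet)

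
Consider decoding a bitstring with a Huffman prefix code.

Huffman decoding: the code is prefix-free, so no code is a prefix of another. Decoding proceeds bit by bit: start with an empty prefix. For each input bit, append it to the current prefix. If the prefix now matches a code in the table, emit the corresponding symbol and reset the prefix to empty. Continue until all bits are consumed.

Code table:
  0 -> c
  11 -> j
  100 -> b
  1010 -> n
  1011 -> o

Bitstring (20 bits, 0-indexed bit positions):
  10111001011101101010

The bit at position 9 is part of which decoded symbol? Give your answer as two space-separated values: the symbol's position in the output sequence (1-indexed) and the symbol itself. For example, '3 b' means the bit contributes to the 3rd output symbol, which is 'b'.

Bit 0: prefix='1' (no match yet)
Bit 1: prefix='10' (no match yet)
Bit 2: prefix='101' (no match yet)
Bit 3: prefix='1011' -> emit 'o', reset
Bit 4: prefix='1' (no match yet)
Bit 5: prefix='10' (no match yet)
Bit 6: prefix='100' -> emit 'b', reset
Bit 7: prefix='1' (no match yet)
Bit 8: prefix='10' (no match yet)
Bit 9: prefix='101' (no match yet)
Bit 10: prefix='1011' -> emit 'o', reset
Bit 11: prefix='1' (no match yet)
Bit 12: prefix='10' (no match yet)
Bit 13: prefix='101' (no match yet)

Answer: 3 o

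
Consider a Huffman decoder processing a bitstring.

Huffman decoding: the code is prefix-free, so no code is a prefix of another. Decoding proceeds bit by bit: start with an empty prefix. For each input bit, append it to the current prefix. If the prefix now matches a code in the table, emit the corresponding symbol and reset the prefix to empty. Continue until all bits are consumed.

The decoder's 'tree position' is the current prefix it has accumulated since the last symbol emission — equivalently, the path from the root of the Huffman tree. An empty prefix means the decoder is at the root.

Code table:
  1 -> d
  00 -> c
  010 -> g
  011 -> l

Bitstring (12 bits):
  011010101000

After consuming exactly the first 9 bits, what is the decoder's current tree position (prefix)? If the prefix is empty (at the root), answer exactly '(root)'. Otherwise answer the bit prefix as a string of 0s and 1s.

Answer: 01

Derivation:
Bit 0: prefix='0' (no match yet)
Bit 1: prefix='01' (no match yet)
Bit 2: prefix='011' -> emit 'l', reset
Bit 3: prefix='0' (no match yet)
Bit 4: prefix='01' (no match yet)
Bit 5: prefix='010' -> emit 'g', reset
Bit 6: prefix='1' -> emit 'd', reset
Bit 7: prefix='0' (no match yet)
Bit 8: prefix='01' (no match yet)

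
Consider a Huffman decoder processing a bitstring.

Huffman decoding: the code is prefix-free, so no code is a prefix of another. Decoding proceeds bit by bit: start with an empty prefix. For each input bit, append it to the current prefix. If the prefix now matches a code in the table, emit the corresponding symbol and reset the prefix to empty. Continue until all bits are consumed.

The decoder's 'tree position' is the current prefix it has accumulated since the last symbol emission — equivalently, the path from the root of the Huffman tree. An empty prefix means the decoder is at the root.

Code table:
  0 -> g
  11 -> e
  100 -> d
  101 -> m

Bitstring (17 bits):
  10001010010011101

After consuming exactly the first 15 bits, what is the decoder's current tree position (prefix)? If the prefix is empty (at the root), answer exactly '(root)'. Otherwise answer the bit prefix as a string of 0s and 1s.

Answer: 1

Derivation:
Bit 0: prefix='1' (no match yet)
Bit 1: prefix='10' (no match yet)
Bit 2: prefix='100' -> emit 'd', reset
Bit 3: prefix='0' -> emit 'g', reset
Bit 4: prefix='1' (no match yet)
Bit 5: prefix='10' (no match yet)
Bit 6: prefix='101' -> emit 'm', reset
Bit 7: prefix='0' -> emit 'g', reset
Bit 8: prefix='0' -> emit 'g', reset
Bit 9: prefix='1' (no match yet)
Bit 10: prefix='10' (no match yet)
Bit 11: prefix='100' -> emit 'd', reset
Bit 12: prefix='1' (no match yet)
Bit 13: prefix='11' -> emit 'e', reset
Bit 14: prefix='1' (no match yet)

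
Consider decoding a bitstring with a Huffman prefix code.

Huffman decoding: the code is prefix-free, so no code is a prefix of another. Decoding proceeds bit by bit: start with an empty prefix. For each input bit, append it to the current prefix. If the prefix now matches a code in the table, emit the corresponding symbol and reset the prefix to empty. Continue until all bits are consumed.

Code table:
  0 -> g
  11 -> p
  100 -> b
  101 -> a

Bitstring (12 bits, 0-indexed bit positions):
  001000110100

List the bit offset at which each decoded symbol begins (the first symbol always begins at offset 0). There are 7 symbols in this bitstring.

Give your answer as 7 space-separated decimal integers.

Bit 0: prefix='0' -> emit 'g', reset
Bit 1: prefix='0' -> emit 'g', reset
Bit 2: prefix='1' (no match yet)
Bit 3: prefix='10' (no match yet)
Bit 4: prefix='100' -> emit 'b', reset
Bit 5: prefix='0' -> emit 'g', reset
Bit 6: prefix='1' (no match yet)
Bit 7: prefix='11' -> emit 'p', reset
Bit 8: prefix='0' -> emit 'g', reset
Bit 9: prefix='1' (no match yet)
Bit 10: prefix='10' (no match yet)
Bit 11: prefix='100' -> emit 'b', reset

Answer: 0 1 2 5 6 8 9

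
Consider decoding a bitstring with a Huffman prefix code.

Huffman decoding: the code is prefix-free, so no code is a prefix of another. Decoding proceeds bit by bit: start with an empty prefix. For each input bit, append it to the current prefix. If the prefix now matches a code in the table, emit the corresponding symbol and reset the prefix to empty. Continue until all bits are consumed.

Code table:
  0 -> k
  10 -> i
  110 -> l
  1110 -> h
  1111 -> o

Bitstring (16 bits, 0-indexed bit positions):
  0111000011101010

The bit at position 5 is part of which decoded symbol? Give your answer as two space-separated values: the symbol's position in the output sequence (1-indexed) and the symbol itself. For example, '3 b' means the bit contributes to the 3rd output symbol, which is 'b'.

Bit 0: prefix='0' -> emit 'k', reset
Bit 1: prefix='1' (no match yet)
Bit 2: prefix='11' (no match yet)
Bit 3: prefix='111' (no match yet)
Bit 4: prefix='1110' -> emit 'h', reset
Bit 5: prefix='0' -> emit 'k', reset
Bit 6: prefix='0' -> emit 'k', reset
Bit 7: prefix='0' -> emit 'k', reset
Bit 8: prefix='1' (no match yet)
Bit 9: prefix='11' (no match yet)

Answer: 3 k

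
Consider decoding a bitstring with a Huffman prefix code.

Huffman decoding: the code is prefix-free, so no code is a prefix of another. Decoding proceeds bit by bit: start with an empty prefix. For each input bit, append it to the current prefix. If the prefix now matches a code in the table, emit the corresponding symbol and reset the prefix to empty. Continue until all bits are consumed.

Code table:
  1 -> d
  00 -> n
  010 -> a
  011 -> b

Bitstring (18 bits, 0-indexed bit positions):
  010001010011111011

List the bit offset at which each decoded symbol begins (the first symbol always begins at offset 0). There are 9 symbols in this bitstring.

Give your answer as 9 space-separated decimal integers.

Bit 0: prefix='0' (no match yet)
Bit 1: prefix='01' (no match yet)
Bit 2: prefix='010' -> emit 'a', reset
Bit 3: prefix='0' (no match yet)
Bit 4: prefix='00' -> emit 'n', reset
Bit 5: prefix='1' -> emit 'd', reset
Bit 6: prefix='0' (no match yet)
Bit 7: prefix='01' (no match yet)
Bit 8: prefix='010' -> emit 'a', reset
Bit 9: prefix='0' (no match yet)
Bit 10: prefix='01' (no match yet)
Bit 11: prefix='011' -> emit 'b', reset
Bit 12: prefix='1' -> emit 'd', reset
Bit 13: prefix='1' -> emit 'd', reset
Bit 14: prefix='1' -> emit 'd', reset
Bit 15: prefix='0' (no match yet)
Bit 16: prefix='01' (no match yet)
Bit 17: prefix='011' -> emit 'b', reset

Answer: 0 3 5 6 9 12 13 14 15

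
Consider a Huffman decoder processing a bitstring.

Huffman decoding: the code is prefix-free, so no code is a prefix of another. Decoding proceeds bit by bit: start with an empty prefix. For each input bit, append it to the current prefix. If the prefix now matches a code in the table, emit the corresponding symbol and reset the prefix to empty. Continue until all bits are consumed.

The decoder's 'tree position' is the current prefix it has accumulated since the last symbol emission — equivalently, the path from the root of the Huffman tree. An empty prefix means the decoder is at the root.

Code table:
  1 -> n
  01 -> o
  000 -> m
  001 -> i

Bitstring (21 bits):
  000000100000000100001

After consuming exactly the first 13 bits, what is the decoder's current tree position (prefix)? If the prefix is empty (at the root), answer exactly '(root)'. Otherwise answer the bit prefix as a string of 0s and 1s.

Bit 0: prefix='0' (no match yet)
Bit 1: prefix='00' (no match yet)
Bit 2: prefix='000' -> emit 'm', reset
Bit 3: prefix='0' (no match yet)
Bit 4: prefix='00' (no match yet)
Bit 5: prefix='000' -> emit 'm', reset
Bit 6: prefix='1' -> emit 'n', reset
Bit 7: prefix='0' (no match yet)
Bit 8: prefix='00' (no match yet)
Bit 9: prefix='000' -> emit 'm', reset
Bit 10: prefix='0' (no match yet)
Bit 11: prefix='00' (no match yet)
Bit 12: prefix='000' -> emit 'm', reset

Answer: (root)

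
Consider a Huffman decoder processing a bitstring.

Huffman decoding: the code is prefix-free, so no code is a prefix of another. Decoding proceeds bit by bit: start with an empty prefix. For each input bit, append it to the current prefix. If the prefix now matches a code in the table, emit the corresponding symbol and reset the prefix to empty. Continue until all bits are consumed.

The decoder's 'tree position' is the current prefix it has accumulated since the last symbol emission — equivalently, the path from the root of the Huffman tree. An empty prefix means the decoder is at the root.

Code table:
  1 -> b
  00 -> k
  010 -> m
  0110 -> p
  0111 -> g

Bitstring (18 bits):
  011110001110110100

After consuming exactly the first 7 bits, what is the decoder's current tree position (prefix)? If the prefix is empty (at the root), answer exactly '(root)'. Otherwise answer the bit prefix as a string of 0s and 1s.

Answer: (root)

Derivation:
Bit 0: prefix='0' (no match yet)
Bit 1: prefix='01' (no match yet)
Bit 2: prefix='011' (no match yet)
Bit 3: prefix='0111' -> emit 'g', reset
Bit 4: prefix='1' -> emit 'b', reset
Bit 5: prefix='0' (no match yet)
Bit 6: prefix='00' -> emit 'k', reset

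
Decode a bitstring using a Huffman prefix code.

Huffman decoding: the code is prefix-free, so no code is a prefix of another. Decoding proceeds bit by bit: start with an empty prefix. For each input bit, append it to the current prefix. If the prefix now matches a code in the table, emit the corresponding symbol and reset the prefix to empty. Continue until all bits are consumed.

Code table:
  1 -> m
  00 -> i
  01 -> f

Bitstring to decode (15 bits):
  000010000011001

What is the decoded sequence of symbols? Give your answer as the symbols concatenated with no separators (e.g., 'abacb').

Answer: iimiifmim

Derivation:
Bit 0: prefix='0' (no match yet)
Bit 1: prefix='00' -> emit 'i', reset
Bit 2: prefix='0' (no match yet)
Bit 3: prefix='00' -> emit 'i', reset
Bit 4: prefix='1' -> emit 'm', reset
Bit 5: prefix='0' (no match yet)
Bit 6: prefix='00' -> emit 'i', reset
Bit 7: prefix='0' (no match yet)
Bit 8: prefix='00' -> emit 'i', reset
Bit 9: prefix='0' (no match yet)
Bit 10: prefix='01' -> emit 'f', reset
Bit 11: prefix='1' -> emit 'm', reset
Bit 12: prefix='0' (no match yet)
Bit 13: prefix='00' -> emit 'i', reset
Bit 14: prefix='1' -> emit 'm', reset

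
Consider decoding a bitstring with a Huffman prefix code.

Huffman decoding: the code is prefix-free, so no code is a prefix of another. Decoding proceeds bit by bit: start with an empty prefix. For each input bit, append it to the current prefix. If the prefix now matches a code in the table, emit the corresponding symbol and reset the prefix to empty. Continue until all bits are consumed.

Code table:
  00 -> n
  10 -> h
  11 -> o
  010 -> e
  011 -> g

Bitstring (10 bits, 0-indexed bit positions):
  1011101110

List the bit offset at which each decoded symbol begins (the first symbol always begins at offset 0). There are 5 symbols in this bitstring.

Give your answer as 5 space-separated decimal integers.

Bit 0: prefix='1' (no match yet)
Bit 1: prefix='10' -> emit 'h', reset
Bit 2: prefix='1' (no match yet)
Bit 3: prefix='11' -> emit 'o', reset
Bit 4: prefix='1' (no match yet)
Bit 5: prefix='10' -> emit 'h', reset
Bit 6: prefix='1' (no match yet)
Bit 7: prefix='11' -> emit 'o', reset
Bit 8: prefix='1' (no match yet)
Bit 9: prefix='10' -> emit 'h', reset

Answer: 0 2 4 6 8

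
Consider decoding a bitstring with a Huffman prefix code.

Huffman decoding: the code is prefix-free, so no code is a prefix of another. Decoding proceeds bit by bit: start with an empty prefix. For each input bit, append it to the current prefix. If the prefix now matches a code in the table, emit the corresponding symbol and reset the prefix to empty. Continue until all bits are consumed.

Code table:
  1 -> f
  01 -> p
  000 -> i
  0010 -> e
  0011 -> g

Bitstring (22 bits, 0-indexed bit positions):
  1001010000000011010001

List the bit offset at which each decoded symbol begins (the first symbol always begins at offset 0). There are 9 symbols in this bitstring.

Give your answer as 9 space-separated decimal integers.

Bit 0: prefix='1' -> emit 'f', reset
Bit 1: prefix='0' (no match yet)
Bit 2: prefix='00' (no match yet)
Bit 3: prefix='001' (no match yet)
Bit 4: prefix='0010' -> emit 'e', reset
Bit 5: prefix='1' -> emit 'f', reset
Bit 6: prefix='0' (no match yet)
Bit 7: prefix='00' (no match yet)
Bit 8: prefix='000' -> emit 'i', reset
Bit 9: prefix='0' (no match yet)
Bit 10: prefix='00' (no match yet)
Bit 11: prefix='000' -> emit 'i', reset
Bit 12: prefix='0' (no match yet)
Bit 13: prefix='00' (no match yet)
Bit 14: prefix='001' (no match yet)
Bit 15: prefix='0011' -> emit 'g', reset
Bit 16: prefix='0' (no match yet)
Bit 17: prefix='01' -> emit 'p', reset
Bit 18: prefix='0' (no match yet)
Bit 19: prefix='00' (no match yet)
Bit 20: prefix='000' -> emit 'i', reset
Bit 21: prefix='1' -> emit 'f', reset

Answer: 0 1 5 6 9 12 16 18 21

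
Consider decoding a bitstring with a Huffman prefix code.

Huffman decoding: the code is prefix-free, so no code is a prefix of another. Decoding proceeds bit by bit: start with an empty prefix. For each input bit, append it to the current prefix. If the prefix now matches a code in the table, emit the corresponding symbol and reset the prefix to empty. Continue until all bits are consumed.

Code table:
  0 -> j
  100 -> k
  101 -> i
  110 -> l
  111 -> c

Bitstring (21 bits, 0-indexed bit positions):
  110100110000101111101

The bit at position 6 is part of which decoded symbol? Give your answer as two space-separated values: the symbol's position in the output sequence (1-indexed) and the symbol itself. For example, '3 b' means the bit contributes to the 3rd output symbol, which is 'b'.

Answer: 3 l

Derivation:
Bit 0: prefix='1' (no match yet)
Bit 1: prefix='11' (no match yet)
Bit 2: prefix='110' -> emit 'l', reset
Bit 3: prefix='1' (no match yet)
Bit 4: prefix='10' (no match yet)
Bit 5: prefix='100' -> emit 'k', reset
Bit 6: prefix='1' (no match yet)
Bit 7: prefix='11' (no match yet)
Bit 8: prefix='110' -> emit 'l', reset
Bit 9: prefix='0' -> emit 'j', reset
Bit 10: prefix='0' -> emit 'j', reset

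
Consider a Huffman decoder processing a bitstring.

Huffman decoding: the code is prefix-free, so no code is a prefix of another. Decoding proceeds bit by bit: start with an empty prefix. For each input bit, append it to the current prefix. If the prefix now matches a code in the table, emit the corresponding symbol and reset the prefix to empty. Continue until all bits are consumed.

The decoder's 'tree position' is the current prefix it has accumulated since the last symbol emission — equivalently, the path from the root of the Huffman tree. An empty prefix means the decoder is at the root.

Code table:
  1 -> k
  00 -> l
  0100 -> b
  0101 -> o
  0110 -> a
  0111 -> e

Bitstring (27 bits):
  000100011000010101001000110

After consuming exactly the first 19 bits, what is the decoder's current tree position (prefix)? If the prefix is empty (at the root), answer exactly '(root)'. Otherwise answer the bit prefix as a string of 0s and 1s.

Answer: 010

Derivation:
Bit 0: prefix='0' (no match yet)
Bit 1: prefix='00' -> emit 'l', reset
Bit 2: prefix='0' (no match yet)
Bit 3: prefix='01' (no match yet)
Bit 4: prefix='010' (no match yet)
Bit 5: prefix='0100' -> emit 'b', reset
Bit 6: prefix='0' (no match yet)
Bit 7: prefix='01' (no match yet)
Bit 8: prefix='011' (no match yet)
Bit 9: prefix='0110' -> emit 'a', reset
Bit 10: prefix='0' (no match yet)
Bit 11: prefix='00' -> emit 'l', reset
Bit 12: prefix='0' (no match yet)
Bit 13: prefix='01' (no match yet)
Bit 14: prefix='010' (no match yet)
Bit 15: prefix='0101' -> emit 'o', reset
Bit 16: prefix='0' (no match yet)
Bit 17: prefix='01' (no match yet)
Bit 18: prefix='010' (no match yet)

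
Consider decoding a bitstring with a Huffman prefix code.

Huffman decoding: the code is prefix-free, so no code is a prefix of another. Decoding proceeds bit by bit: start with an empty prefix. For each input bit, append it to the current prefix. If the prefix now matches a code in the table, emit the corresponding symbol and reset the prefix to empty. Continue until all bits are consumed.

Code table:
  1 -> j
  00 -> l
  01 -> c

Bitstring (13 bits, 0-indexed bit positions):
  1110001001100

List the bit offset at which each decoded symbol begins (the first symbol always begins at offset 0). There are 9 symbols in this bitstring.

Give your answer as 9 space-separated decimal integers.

Bit 0: prefix='1' -> emit 'j', reset
Bit 1: prefix='1' -> emit 'j', reset
Bit 2: prefix='1' -> emit 'j', reset
Bit 3: prefix='0' (no match yet)
Bit 4: prefix='00' -> emit 'l', reset
Bit 5: prefix='0' (no match yet)
Bit 6: prefix='01' -> emit 'c', reset
Bit 7: prefix='0' (no match yet)
Bit 8: prefix='00' -> emit 'l', reset
Bit 9: prefix='1' -> emit 'j', reset
Bit 10: prefix='1' -> emit 'j', reset
Bit 11: prefix='0' (no match yet)
Bit 12: prefix='00' -> emit 'l', reset

Answer: 0 1 2 3 5 7 9 10 11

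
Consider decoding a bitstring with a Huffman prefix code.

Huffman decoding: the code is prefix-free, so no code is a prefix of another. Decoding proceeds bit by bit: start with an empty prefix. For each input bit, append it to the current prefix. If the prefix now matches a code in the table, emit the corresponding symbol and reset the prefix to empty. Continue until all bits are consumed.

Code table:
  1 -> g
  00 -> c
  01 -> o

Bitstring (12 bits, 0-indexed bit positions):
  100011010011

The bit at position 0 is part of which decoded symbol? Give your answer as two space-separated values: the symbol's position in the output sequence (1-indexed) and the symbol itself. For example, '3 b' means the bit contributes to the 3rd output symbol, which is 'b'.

Bit 0: prefix='1' -> emit 'g', reset
Bit 1: prefix='0' (no match yet)
Bit 2: prefix='00' -> emit 'c', reset
Bit 3: prefix='0' (no match yet)
Bit 4: prefix='01' -> emit 'o', reset

Answer: 1 g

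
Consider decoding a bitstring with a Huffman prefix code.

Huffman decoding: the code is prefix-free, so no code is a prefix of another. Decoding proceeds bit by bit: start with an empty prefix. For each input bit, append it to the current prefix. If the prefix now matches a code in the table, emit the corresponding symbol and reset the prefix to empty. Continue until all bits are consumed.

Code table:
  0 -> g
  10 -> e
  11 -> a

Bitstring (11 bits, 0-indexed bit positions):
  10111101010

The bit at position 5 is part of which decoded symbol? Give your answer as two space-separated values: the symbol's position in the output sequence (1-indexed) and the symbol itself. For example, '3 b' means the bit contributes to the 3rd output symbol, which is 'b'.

Bit 0: prefix='1' (no match yet)
Bit 1: prefix='10' -> emit 'e', reset
Bit 2: prefix='1' (no match yet)
Bit 3: prefix='11' -> emit 'a', reset
Bit 4: prefix='1' (no match yet)
Bit 5: prefix='11' -> emit 'a', reset
Bit 6: prefix='0' -> emit 'g', reset
Bit 7: prefix='1' (no match yet)
Bit 8: prefix='10' -> emit 'e', reset
Bit 9: prefix='1' (no match yet)

Answer: 3 a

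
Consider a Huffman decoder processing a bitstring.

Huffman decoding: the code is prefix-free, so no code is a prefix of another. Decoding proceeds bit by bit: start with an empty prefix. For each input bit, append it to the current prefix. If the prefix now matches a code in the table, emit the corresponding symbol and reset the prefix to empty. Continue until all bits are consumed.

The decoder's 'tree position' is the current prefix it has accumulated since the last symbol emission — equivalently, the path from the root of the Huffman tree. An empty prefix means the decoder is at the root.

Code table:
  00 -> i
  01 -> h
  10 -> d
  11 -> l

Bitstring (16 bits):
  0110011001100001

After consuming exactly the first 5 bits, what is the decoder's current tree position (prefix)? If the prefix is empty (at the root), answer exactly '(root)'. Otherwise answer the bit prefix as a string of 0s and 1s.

Bit 0: prefix='0' (no match yet)
Bit 1: prefix='01' -> emit 'h', reset
Bit 2: prefix='1' (no match yet)
Bit 3: prefix='10' -> emit 'd', reset
Bit 4: prefix='0' (no match yet)

Answer: 0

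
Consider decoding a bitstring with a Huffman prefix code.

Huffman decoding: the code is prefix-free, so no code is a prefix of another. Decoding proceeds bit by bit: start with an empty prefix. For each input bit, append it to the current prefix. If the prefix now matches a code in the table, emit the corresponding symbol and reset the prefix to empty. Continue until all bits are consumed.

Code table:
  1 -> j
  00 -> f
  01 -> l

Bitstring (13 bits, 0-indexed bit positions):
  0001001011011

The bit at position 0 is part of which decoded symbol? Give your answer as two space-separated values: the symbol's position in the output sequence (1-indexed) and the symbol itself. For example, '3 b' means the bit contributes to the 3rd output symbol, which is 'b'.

Bit 0: prefix='0' (no match yet)
Bit 1: prefix='00' -> emit 'f', reset
Bit 2: prefix='0' (no match yet)
Bit 3: prefix='01' -> emit 'l', reset
Bit 4: prefix='0' (no match yet)

Answer: 1 f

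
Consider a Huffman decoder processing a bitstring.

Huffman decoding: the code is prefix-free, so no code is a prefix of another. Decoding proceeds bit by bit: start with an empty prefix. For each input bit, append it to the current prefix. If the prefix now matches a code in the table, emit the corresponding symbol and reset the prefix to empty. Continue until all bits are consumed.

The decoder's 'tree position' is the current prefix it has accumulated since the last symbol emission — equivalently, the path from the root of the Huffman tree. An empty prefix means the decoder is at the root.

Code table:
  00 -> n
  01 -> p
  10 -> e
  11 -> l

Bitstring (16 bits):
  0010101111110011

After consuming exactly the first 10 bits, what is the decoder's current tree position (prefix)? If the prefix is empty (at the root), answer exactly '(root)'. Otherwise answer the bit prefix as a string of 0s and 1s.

Answer: (root)

Derivation:
Bit 0: prefix='0' (no match yet)
Bit 1: prefix='00' -> emit 'n', reset
Bit 2: prefix='1' (no match yet)
Bit 3: prefix='10' -> emit 'e', reset
Bit 4: prefix='1' (no match yet)
Bit 5: prefix='10' -> emit 'e', reset
Bit 6: prefix='1' (no match yet)
Bit 7: prefix='11' -> emit 'l', reset
Bit 8: prefix='1' (no match yet)
Bit 9: prefix='11' -> emit 'l', reset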